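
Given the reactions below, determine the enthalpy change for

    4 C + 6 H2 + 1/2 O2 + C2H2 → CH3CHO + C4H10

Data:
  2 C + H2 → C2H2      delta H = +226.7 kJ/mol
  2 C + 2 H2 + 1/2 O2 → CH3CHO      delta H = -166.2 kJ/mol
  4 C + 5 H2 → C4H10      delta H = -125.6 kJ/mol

equation 1 reversed: -226.7 kJ/mol
equation 2 as written: -166.2 kJ/mol
equation 3 as written: -125.6 kJ/mol
By Hess's law, delta H = (-1)·(+226.7) + (1)·(-166.2) + (1)·(-125.6) = -518.5 kJ/mol

delta H = -518.5 kJ/mol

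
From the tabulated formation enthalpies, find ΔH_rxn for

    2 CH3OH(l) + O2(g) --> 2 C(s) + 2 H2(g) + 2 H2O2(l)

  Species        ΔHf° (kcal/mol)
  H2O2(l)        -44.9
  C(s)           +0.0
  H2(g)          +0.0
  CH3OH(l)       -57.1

Products: 2·(+0.0) + 2·(+0.0) + 2·(-44.9) = -89.8
Reactants: 2·(-57.1) + 1·(+0.0) = -114.2
ΔH_rxn = (-89.8) − (-114.2) = 24.4 kcal/mol

ΔH_rxn = 24.4 kcal/mol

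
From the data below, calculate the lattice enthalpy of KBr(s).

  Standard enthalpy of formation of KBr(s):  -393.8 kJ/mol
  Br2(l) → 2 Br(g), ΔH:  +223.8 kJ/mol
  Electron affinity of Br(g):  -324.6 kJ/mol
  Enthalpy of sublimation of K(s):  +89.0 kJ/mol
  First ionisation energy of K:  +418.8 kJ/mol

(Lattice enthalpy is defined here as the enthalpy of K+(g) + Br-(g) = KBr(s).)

U = -688.9 kJ/mol

ΔHf° = 1·ΔHsub + 1·(ΣIE) + 1/2·D(Br2) + 1·EA + U
-393.8 = 1·(+89.0) + 1·(+418.8) + 1/2·(+223.8) + 1·(-324.6) + U
U = -393.8 − (+295.1) = -688.9 kJ/mol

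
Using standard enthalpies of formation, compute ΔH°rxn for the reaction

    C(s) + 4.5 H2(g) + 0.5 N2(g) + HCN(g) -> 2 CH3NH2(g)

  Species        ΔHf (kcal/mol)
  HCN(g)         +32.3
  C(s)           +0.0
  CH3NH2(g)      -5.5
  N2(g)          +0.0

ΔH°rxn = -43.3 kcal/mol

Products: 2·(-5.5) = -11.0
Reactants: 1·(+0.0) + 9/2·(+0.0) + 1/2·(+0.0) + 1·(+32.3) = +32.3
ΔH°rxn = (-11.0) − (+32.3) = -43.3 kcal/mol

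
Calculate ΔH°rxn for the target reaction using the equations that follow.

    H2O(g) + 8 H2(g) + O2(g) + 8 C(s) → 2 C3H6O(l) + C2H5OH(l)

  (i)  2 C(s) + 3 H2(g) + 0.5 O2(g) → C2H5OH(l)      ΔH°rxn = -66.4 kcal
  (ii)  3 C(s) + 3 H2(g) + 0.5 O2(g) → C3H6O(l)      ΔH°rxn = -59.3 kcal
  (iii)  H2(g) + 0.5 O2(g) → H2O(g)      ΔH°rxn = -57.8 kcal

ΔH°rxn = -127.2 kcal

(i) as written: -66.4 kcal
(ii) × 2: (2)·(-59.3) = -118.6 kcal
(iii) reversed: +57.8 kcal
ΔH°rxn = (-66.4) + (-118.6) + (+57.8) = -127.2 kcal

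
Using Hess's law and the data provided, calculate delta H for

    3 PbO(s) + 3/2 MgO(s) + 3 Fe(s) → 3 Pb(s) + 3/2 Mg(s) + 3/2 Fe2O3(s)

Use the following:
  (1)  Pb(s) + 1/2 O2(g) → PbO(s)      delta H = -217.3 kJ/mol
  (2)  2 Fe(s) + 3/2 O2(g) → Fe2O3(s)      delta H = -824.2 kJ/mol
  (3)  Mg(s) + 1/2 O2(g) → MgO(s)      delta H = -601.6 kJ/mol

delta H = 318.0 kJ/mol

(1) reversed and × 3: (-3)·(-217.3) = +651.9 kJ/mol
(2) × 3/2: (3/2)·(-824.2) = -1236.3 kJ/mol
(3) reversed and × 3/2: (-3/2)·(-601.6) = +902.4 kJ/mol
Since enthalpy is a state function, delta H = (+651.9) + (-1236.3) + (+902.4) = 318.0 kJ/mol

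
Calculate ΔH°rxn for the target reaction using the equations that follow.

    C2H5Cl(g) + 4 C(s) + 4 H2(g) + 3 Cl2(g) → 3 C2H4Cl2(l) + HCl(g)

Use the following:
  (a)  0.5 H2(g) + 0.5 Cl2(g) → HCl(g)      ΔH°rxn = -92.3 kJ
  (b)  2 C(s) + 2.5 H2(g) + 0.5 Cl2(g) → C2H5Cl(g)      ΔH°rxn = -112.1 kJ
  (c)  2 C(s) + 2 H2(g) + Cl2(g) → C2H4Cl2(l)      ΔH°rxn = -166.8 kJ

ΔH°rxn = -480.6 kJ

(a) as written (HCl(g) already on the product side): -92.3 kJ
(b) reversed (C2H5Cl(g) must end up as a reactant): +112.1 kJ
(c) × 3 (scale by 3 for the 3 C2H4Cl2(l)): (3)·(-166.8) = -500.4 kJ
ΔH°rxn = (-92.3) + (+112.1) + (-500.4) = -480.6 kJ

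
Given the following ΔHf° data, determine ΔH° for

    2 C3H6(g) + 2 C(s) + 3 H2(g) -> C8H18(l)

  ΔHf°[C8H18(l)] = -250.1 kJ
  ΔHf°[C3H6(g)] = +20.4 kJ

ΔH° = -290.9 kJ

ΔH°rxn = Σ nΔHf°(products) − Σ nΔHf°(reactants).
Products: 1·(-250.1) = -250.1
Reactants: 2·(+20.4) + 2·(+0.0) + 3·(+0.0) = +40.8
ΔH° = (-250.1) − (+40.8) = -290.9 kJ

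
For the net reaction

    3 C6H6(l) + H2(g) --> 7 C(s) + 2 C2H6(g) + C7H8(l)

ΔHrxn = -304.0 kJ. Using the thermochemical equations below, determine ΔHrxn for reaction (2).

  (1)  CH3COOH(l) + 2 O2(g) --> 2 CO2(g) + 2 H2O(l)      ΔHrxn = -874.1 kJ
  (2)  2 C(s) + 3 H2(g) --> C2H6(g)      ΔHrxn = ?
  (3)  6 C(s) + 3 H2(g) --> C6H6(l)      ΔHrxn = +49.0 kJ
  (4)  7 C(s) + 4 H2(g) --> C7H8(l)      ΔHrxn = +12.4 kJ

ΔHrxn = -84.7 kJ

(1): not needed (CO2(g) appears nowhere else).
(2) × 2 (scale by 2 for the 2 C2H6(g)): contributes 2·x
(3) reversed and × 3 (reverse to put C6H6(l) on the reactant side; ×3 to match 3 C6H6(l) in the target): (-3)·(+49.0) = -147.0 kJ
(4) as written (C7H8(l) already on the product side): +12.4 kJ
-304.0 = (-147.0) + (+12.4) + 2·x
x = (-304.0 − (-134.6)) / (2) = -84.7 kJ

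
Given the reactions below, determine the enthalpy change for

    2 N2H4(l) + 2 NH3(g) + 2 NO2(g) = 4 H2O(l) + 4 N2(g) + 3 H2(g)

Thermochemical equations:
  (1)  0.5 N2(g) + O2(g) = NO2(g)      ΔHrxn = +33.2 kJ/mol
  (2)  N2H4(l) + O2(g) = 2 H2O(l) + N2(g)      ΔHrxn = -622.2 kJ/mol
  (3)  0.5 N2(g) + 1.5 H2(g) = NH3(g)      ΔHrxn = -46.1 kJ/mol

(1) reversed and × 2 (reverse to put NO2(g) on the reactant side; ×2 to match 2 NO2(g) in the target): (-2)·(+33.2) = -66.4 kJ/mol
(2) × 2 (×2 to match 2 N2H4(l) in the target): (2)·(-622.2) = -1244.4 kJ/mol
(3) reversed and × 2 (NH3(g) must end up as a reactant; scale by 2 for the 2 NH3(g)): (-2)·(-46.1) = +92.2 kJ/mol
By Hess's law, ΔHrxn = (-2)·(+33.2) + (2)·(-622.2) + (-2)·(-46.1) = -1218.6 kJ/mol

ΔHrxn = -1218.6 kJ/mol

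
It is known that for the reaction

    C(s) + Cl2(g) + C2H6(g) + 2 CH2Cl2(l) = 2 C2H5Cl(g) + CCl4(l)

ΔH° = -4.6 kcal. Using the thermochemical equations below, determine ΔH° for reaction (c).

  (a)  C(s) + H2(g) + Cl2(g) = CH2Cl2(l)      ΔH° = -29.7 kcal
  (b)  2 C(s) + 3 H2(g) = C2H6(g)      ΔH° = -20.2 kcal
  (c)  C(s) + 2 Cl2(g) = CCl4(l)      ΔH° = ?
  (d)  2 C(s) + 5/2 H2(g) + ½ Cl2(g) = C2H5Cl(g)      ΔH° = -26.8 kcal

ΔH° = -30.6 kcal

(a) reversed and × 2: (-2)·(-29.7) = +59.4 kcal
(b) reversed: +20.2 kcal
(c) as written: contributes x
(d) × 2: (2)·(-26.8) = -53.6 kcal
-4.6 = (+59.4) + (+20.2) + (-53.6) + x
x = (-4.6 − (+26.0)) / (1) = -30.6 kcal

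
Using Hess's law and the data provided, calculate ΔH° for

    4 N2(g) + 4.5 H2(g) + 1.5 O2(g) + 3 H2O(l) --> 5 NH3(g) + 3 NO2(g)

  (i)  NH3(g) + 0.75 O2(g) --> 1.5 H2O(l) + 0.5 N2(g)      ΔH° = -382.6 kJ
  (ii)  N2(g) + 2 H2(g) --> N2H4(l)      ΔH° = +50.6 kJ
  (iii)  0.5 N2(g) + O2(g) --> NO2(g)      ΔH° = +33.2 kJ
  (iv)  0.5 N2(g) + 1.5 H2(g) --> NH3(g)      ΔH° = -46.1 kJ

(i) reversed and × 2: (-2)·(-382.6) = +765.2 kJ
(ii): not needed.
(iii) × 3: (3)·(+33.2) = +99.6 kJ
(iv) × 3: (3)·(-46.1) = -138.3 kJ
Summing the manipulated equations, ΔH° = (+765.2) + (+99.6) + (-138.3) = 726.5 kJ

ΔH° = 726.5 kJ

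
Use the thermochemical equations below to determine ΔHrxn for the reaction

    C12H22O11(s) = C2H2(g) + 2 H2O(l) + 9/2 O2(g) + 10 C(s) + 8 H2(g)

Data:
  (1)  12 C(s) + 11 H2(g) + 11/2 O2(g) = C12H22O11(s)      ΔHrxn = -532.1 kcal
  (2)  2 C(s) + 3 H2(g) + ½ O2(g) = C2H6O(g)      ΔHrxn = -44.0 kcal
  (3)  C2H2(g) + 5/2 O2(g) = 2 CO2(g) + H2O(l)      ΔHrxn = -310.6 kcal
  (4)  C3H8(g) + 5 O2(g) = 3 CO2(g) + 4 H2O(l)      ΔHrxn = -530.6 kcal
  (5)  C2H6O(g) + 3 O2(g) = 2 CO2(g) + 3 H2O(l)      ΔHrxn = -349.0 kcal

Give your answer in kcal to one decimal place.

ΔHrxn = 449.7 kcal

(1) reversed: +532.1 kcal
(2) as written: -44.0 kcal
(3) reversed: +310.6 kcal
(4): not needed.
(5) as written: -349.0 kcal
Combining the equations, ΔHrxn = (-1)·(-532.1) + (1)·(-44.0) + (-1)·(-310.6) + (1)·(-349.0) = 449.7 kcal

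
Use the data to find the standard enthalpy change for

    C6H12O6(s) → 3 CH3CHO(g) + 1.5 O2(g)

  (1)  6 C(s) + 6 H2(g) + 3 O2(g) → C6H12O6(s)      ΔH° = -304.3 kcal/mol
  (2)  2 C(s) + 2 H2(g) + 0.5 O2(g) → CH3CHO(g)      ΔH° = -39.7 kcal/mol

ΔH° = 185.2 kcal/mol

(1) reversed: +304.3 kcal/mol
(2) × 3: (3)·(-39.7) = -119.1 kcal/mol
Since enthalpy is a state function, ΔH° = (+304.3) + (-119.1) = 185.2 kcal/mol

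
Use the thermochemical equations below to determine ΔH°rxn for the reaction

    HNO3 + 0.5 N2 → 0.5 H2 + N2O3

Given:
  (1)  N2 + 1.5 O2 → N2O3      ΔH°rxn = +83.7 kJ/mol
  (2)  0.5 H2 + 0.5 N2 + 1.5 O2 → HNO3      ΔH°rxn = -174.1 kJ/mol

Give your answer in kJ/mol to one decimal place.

(1) as written (N2O3 already on the product side): +83.7 kJ/mol
(2) reversed (HNO3 must end up as a reactant): +174.1 kJ/mol
Combining the equations, ΔH°rxn = (+83.7) + (+174.1) = 257.8 kJ/mol

ΔH°rxn = 257.8 kJ/mol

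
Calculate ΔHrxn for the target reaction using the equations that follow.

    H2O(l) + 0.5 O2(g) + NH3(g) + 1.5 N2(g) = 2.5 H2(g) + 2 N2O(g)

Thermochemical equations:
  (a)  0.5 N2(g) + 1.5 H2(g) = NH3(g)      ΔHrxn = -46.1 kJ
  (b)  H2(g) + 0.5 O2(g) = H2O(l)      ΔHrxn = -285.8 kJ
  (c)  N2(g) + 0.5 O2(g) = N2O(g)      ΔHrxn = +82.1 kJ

(a) reversed: +46.1 kJ
(b) reversed: +285.8 kJ
(c) × 2: (2)·(+82.1) = +164.2 kJ
Since enthalpy is a state function, ΔHrxn = (+46.1) + (+285.8) + (+164.2) = 496.1 kJ

ΔHrxn = 496.1 kJ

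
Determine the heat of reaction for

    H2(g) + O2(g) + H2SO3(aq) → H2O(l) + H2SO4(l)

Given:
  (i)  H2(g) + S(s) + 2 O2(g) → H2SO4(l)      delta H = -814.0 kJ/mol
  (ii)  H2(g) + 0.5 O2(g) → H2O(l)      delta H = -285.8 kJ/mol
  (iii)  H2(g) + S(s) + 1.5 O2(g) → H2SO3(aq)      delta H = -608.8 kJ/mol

(i) as written (H2SO4(l) already on the product side): -814.0 kJ/mol
(ii) as written (H2O(l) already on the product side): -285.8 kJ/mol
(iii) reversed (H2SO3(aq) must end up as a reactant): +608.8 kJ/mol
delta H = (1)·(-814.0) + (1)·(-285.8) + (-1)·(-608.8) = -491.0 kJ/mol

delta H = -491.0 kJ/mol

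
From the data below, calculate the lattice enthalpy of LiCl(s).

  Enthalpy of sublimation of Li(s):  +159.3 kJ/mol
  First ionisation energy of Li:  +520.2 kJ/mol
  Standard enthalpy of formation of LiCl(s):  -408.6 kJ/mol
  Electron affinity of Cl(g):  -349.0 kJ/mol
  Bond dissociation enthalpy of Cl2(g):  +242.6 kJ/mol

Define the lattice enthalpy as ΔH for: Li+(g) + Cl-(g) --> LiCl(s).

ΔHf° = 1·ΔHsub + 1·(ΣIE) + 1/2·D(Cl2) + 1·EA + U
-408.6 = 1·(+159.3) + 1·(+520.2) + 1/2·(+242.6) + 1·(-349.0) + U
U = -408.6 − (+451.8) = -860.4 kJ/mol

U = -860.4 kJ/mol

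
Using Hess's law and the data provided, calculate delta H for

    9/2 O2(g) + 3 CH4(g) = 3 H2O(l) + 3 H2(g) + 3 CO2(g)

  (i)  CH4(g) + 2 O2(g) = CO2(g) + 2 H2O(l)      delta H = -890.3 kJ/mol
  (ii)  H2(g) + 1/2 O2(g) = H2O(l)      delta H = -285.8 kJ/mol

delta H = -1813.5 kJ/mol

(i) × 3 (×3 to match 3 CH4(g) in the target): (3)·(-890.3) = -2670.9 kJ/mol
(ii) reversed and × 3 (reverse to put H2(g) on the product side; ×3 to match 3 H2(g) in the target): (-3)·(-285.8) = +857.4 kJ/mol
delta H = (3)·(-890.3) + (-3)·(-285.8) = -1813.5 kJ/mol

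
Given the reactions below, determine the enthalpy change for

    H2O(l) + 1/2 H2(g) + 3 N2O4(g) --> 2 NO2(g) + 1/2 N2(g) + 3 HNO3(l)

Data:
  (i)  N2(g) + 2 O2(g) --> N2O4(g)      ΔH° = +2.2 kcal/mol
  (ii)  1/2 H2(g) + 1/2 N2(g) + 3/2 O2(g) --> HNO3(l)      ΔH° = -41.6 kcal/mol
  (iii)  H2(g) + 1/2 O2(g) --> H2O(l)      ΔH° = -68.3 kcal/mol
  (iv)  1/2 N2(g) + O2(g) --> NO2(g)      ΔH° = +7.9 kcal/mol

ΔH° = -47.3 kcal/mol

(i) reversed and × 3 (N2O4(g) must end up as a reactant; scale by 3 for the 3 N2O4(g)): (-3)·(+2.2) = -6.6 kcal/mol
(ii) × 3 (scale by 3 for the 3 HNO3(l)): (3)·(-41.6) = -124.8 kcal/mol
(iii) reversed (reverse to put H2O(l) on the reactant side): +68.3 kcal/mol
(iv) × 2 (scale by 2 for the 2 NO2(g)): (2)·(+7.9) = +15.8 kcal/mol
ΔH° = (-6.6) + (-124.8) + (+68.3) + (+15.8) = -47.3 kcal/mol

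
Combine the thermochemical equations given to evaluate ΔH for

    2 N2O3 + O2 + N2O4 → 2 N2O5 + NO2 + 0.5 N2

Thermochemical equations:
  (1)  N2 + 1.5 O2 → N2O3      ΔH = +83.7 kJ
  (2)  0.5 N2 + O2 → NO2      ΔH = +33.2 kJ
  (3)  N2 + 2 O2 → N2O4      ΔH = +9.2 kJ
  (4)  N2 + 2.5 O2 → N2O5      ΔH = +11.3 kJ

(1) reversed and × 2: (-2)·(+83.7) = -167.4 kJ
(2) as written: +33.2 kJ
(3) reversed: -9.2 kJ
(4) × 2: (2)·(+11.3) = +22.6 kJ
ΔH = (-167.4) + (+33.2) + (-9.2) + (+22.6) = -120.8 kJ

ΔH = -120.8 kJ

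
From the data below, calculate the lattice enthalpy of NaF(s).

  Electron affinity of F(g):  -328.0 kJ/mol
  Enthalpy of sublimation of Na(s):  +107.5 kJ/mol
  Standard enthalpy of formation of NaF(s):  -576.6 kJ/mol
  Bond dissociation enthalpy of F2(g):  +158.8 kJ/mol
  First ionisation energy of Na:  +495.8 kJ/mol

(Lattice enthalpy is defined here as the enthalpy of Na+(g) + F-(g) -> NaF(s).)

ΔHf° = 1·ΔHsub + 1·(ΣIE) + 1/2·D(F2) + 1·EA + U
-576.6 = 1·(+107.5) + 1·(+495.8) + 1/2·(+158.8) + 1·(-328.0) + U
U = -576.6 − (+354.7) = -931.3 kJ/mol

U = -931.3 kJ/mol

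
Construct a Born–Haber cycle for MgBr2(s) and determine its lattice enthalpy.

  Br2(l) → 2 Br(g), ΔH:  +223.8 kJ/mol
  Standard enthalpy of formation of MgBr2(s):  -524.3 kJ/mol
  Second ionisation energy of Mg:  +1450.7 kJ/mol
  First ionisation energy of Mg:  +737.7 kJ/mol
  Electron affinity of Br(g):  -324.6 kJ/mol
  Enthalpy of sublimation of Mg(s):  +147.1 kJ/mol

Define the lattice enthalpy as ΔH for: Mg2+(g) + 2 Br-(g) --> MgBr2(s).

ΔHf° = 1·ΔHsub + 1·(ΣIE) + 1·D(Br2) + 2·EA + U
-524.3 = 1·(+147.1) + 1·(+2188.4) + 1·(+223.8) + 2·(-324.6) + U
U = -524.3 − (+1910.1) = -2434.4 kJ/mol

U = -2434.4 kJ/mol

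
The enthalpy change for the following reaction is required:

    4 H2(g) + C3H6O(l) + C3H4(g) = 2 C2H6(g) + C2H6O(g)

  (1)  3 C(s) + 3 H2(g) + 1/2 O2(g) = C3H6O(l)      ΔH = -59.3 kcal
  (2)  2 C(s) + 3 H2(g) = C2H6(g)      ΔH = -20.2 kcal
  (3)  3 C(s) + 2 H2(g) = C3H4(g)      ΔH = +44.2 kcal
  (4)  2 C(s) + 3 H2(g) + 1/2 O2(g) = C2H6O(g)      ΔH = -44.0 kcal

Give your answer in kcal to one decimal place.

(1) reversed (C3H6O(l) must end up as a reactant): +59.3 kcal
(2) × 2 (×2 to match 2 C2H6(g) in the target): (2)·(-20.2) = -40.4 kcal
(3) reversed (C3H4(g) must end up as a reactant): -44.2 kcal
(4) as written (C2H6O(g) already on the product side): -44.0 kcal
By Hess's law, ΔH = (+59.3) + (-40.4) + (-44.2) + (-44.0) = -69.3 kcal

ΔH = -69.3 kcal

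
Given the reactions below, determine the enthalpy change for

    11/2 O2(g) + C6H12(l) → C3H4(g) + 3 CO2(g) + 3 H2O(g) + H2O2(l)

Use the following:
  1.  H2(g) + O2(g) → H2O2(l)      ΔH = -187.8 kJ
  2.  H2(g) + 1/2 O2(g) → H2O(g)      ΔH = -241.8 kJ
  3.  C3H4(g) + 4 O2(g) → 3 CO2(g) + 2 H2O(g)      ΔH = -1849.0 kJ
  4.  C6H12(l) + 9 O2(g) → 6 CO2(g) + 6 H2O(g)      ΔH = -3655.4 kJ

eq. 1 as written: -187.8 kJ
eq. 2 reversed: +241.8 kJ
eq. 3 reversed: +1849.0 kJ
eq. 4 as written: -3655.4 kJ
By Hess's law, ΔH = (-187.8) + (+241.8) + (+1849.0) + (-3655.4) = -1752.4 kJ

ΔH = -1752.4 kJ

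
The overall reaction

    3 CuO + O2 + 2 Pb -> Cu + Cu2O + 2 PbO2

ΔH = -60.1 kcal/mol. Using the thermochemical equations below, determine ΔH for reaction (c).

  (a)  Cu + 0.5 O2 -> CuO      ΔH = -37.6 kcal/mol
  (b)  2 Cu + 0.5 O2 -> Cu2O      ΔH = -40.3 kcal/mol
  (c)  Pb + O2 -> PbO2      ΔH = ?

(a) reversed and × 3 (CuO must end up as a reactant; ×3 to match 3 CuO in the target): (-3)·(-37.6) = +112.8 kcal/mol
(b) as written (Cu2O already on the product side): -40.3 kcal/mol
(c) × 2 (scale by 2 for the 2 PbO2): contributes 2·x
-60.1 = (+112.8) + (-40.3) + 2·x
x = (-60.1 − (+72.5)) / (2) = -66.3 kcal/mol

ΔH = -66.3 kcal/mol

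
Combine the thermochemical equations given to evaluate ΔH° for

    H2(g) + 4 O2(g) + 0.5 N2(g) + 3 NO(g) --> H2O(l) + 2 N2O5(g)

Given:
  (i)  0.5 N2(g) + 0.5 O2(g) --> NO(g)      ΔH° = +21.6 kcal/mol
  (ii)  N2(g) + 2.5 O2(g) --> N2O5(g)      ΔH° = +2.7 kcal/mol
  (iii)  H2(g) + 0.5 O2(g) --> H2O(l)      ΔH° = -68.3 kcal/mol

ΔH° = -127.7 kcal/mol

(i) reversed and × 3 (reverse to put NO(g) on the reactant side; ×3 to match 3 NO(g) in the target): (-3)·(+21.6) = -64.8 kcal/mol
(ii) × 2 (×2 to match 2 N2O5(g) in the target): (2)·(+2.7) = +5.4 kcal/mol
(iii) as written (H2O(l) already on the product side): -68.3 kcal/mol
ΔH° = (-3)·(+21.6) + (2)·(+2.7) + (1)·(-68.3) = -127.7 kcal/mol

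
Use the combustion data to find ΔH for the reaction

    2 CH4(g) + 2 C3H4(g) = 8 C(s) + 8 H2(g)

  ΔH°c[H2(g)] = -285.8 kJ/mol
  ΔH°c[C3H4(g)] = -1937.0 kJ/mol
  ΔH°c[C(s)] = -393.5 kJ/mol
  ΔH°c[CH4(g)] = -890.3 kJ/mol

Using ΔH = Σ nΔHc°(reactants) − Σ nΔHc°(products):
= [2·(-890.3) + 2·(-1937.0)] − [8·(-393.5) + 8·(-285.8)]
= -220.2 kJ/mol

ΔH = -220.2 kJ/mol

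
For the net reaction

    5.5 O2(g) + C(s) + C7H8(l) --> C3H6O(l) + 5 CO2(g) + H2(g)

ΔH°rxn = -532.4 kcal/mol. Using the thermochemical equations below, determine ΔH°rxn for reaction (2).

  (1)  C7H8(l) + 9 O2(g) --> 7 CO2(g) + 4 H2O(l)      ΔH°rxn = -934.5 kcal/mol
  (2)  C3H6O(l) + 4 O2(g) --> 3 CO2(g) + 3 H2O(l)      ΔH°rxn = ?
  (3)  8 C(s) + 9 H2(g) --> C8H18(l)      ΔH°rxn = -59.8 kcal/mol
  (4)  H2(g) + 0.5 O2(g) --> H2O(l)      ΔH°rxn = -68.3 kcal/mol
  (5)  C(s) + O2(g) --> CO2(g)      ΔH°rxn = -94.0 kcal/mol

ΔH°rxn = -427.8 kcal/mol

(1) as written (C7H8(l) already on the reactant side): -934.5 kcal/mol
(2) reversed (reverse to put C3H6O(l) on the product side): contributes −x
(3): not needed (C8H18(l) appears nowhere else).
(4) reversed: +68.3 kcal/mol
(5) as written: -94.0 kcal/mol
-532.4 = (-934.5) + (+68.3) + (-94.0) − x
x = (-532.4 − (-960.2)) / (-1) = -427.8 kcal/mol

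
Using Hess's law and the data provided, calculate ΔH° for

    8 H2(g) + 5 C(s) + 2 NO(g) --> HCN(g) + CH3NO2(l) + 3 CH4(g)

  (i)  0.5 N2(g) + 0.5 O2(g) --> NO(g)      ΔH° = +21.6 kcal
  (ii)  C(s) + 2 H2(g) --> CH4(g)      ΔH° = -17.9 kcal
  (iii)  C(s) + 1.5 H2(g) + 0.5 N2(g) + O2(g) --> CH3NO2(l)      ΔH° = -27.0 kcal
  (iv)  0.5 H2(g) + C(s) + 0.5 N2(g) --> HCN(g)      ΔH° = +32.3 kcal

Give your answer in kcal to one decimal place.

(i) reversed and × 2 (NO(g) must end up as a reactant; scale by 2 for the 2 NO(g)): (-2)·(+21.6) = -43.2 kcal
(ii) × 3 (×3 to match 3 CH4(g) in the target): (3)·(-17.9) = -53.7 kcal
(iii) as written (CH3NO2(l) already on the product side): -27.0 kcal
(iv) as written (HCN(g) already on the product side): +32.3 kcal
ΔH° = (-43.2) + (-53.7) + (-27.0) + (+32.3) = -91.6 kcal

ΔH° = -91.6 kcal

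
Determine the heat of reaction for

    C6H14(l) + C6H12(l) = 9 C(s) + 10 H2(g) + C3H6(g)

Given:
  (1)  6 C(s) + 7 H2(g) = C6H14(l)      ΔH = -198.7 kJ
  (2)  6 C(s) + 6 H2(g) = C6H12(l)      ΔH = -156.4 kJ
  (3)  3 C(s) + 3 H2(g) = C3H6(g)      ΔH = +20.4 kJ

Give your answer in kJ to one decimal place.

(1) reversed (reverse to put C6H14(l) on the reactant side): +198.7 kJ
(2) reversed (C6H12(l) must end up as a reactant): +156.4 kJ
(3) as written (C3H6(g) already on the product side): +20.4 kJ
ΔH = (-1)·(-198.7) + (-1)·(-156.4) + (1)·(+20.4) = 375.5 kJ

ΔH = 375.5 kJ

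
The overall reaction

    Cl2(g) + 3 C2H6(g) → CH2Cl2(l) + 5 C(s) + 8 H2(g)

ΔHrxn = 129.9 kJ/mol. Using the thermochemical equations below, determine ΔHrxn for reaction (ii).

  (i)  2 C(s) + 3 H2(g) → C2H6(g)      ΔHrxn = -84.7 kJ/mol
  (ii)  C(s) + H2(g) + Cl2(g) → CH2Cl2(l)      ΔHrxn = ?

(i) reversed and × 3 (reverse to put C2H6(g) on the reactant side; ×3 to match 3 C2H6(g) in the target): (-3)·(-84.7) = +254.1 kJ/mol
(ii) as written (CH2Cl2(l) already on the product side): contributes x
+129.9 = (+254.1) + x
x = (+129.9 − (+254.1)) / (1) = -124.2 kJ/mol

ΔHrxn = -124.2 kJ/mol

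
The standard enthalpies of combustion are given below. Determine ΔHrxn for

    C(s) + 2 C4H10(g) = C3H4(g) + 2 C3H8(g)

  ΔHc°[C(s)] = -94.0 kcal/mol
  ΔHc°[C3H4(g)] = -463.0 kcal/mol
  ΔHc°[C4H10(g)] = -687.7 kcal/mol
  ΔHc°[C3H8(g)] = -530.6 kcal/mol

ΔHrxn = 54.8 kcal/mol

Using ΔH = Σ nΔHc°(reactants) − Σ nΔHc°(products):
= [1·(-94.0) + 2·(-687.7)] − [1·(-463.0) + 2·(-530.6)]
= 54.8 kcal/mol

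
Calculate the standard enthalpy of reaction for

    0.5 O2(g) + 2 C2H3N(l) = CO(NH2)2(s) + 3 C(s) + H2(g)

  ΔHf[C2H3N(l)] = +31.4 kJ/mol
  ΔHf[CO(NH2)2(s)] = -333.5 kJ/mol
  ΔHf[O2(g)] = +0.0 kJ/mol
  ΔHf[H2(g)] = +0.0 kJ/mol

Products: 1·(-333.5) + 3·(+0.0) + 1·(+0.0) = -333.5
Reactants: 1/2·(+0.0) + 2·(+31.4) = +62.8
ΔH° = (-333.5) − (+62.8) = -396.3 kJ/mol

ΔH° = -396.3 kJ/mol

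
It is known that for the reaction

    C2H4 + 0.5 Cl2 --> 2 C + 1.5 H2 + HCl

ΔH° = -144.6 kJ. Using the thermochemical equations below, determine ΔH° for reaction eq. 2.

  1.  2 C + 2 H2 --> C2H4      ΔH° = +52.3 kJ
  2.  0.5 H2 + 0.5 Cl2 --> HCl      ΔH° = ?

eq. 1 reversed (C2H4 must end up as a reactant): -52.3 kJ
eq. 2 as written (HCl already on the product side): contributes x
-144.6 = (-52.3) + x
x = (-144.6 − (-52.3)) / (1) = -92.3 kJ

ΔH° = -92.3 kJ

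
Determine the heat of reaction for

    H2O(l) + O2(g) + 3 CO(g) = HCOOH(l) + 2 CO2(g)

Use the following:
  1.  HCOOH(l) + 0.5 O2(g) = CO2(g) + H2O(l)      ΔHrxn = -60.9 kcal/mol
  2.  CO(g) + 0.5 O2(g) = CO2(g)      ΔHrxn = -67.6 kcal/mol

ΔHrxn = -141.9 kcal/mol

eq. 1 reversed: +60.9 kcal/mol
eq. 2 × 3: (3)·(-67.6) = -202.8 kcal/mol
By Hess's law, ΔHrxn = (+60.9) + (-202.8) = -141.9 kcal/mol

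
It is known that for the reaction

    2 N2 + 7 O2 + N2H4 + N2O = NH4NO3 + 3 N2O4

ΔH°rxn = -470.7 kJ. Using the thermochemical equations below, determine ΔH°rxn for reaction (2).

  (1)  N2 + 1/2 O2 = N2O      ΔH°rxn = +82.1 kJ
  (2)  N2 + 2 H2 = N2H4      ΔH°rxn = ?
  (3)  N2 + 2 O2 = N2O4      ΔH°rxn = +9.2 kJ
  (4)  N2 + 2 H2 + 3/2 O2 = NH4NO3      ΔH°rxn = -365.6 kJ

(1) reversed (N2O must end up as a reactant): -82.1 kJ
(2) reversed (reverse to put N2H4 on the reactant side): contributes −x
(3) × 3 (scale by 3 for the 3 N2O4): (3)·(+9.2) = +27.6 kJ
(4) as written (NH4NO3 already on the product side): -365.6 kJ
-470.7 = (-82.1) + (+27.6) + (-365.6) − x
x = (-470.7 − (-420.1)) / (-1) = 50.6 kJ

ΔH°rxn = 50.6 kJ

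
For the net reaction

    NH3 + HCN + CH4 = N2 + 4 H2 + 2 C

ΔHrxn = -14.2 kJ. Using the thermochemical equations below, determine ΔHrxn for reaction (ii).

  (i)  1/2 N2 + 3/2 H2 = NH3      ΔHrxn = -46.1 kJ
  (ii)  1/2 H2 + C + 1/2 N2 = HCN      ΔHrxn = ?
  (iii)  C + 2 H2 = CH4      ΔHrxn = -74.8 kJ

ΔHrxn = 135.1 kJ

(i) reversed (reverse to put NH3 on the reactant side): +46.1 kJ
(ii) reversed (reverse to put HCN on the reactant side): contributes −x
(iii) reversed (CH4 must end up as a reactant): +74.8 kJ
-14.2 = (+46.1) + (+74.8) − x
x = (-14.2 − (+120.9)) / (-1) = 135.1 kJ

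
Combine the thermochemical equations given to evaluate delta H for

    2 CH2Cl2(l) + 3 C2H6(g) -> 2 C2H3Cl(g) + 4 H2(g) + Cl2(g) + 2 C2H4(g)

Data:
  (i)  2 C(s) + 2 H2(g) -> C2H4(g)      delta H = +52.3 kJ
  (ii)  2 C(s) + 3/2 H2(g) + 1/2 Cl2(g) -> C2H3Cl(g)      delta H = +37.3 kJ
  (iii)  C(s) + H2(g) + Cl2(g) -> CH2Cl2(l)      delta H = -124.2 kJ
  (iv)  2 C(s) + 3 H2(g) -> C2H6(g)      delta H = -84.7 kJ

delta H = 681.7 kJ

(i) × 2: (2)·(+52.3) = +104.6 kJ
(ii) × 2: (2)·(+37.3) = +74.6 kJ
(iii) reversed and × 2: (-2)·(-124.2) = +248.4 kJ
(iv) reversed and × 3: (-3)·(-84.7) = +254.1 kJ
Since enthalpy is a state function, delta H = (2)·(+52.3) + (2)·(+37.3) + (-2)·(-124.2) + (-3)·(-84.7) = 681.7 kJ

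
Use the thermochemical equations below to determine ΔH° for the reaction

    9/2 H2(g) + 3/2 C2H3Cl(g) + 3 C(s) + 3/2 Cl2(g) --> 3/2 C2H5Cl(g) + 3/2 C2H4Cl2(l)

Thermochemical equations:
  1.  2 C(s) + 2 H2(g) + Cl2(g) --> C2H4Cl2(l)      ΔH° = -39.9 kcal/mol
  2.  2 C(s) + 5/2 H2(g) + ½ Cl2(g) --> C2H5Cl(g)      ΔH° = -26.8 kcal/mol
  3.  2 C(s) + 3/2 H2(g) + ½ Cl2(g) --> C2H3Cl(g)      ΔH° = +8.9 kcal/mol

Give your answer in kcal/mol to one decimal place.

ΔH° = -113.4 kcal/mol

eq. 1 × 3/2 (×3/2 to match 3/2 C2H4Cl2(l) in the target): (3/2)·(-39.9) = -59.85 kcal/mol
eq. 2 × 3/2 (scale by 3/2 for the 3/2 C2H5Cl(g)): (3/2)·(-26.8) = -40.2 kcal/mol
eq. 3 reversed and × 3/2 (reverse to put C2H3Cl(g) on the reactant side; scale by 3/2 for the 3/2 C2H3Cl(g)): (-3/2)·(+8.9) = -13.35 kcal/mol
ΔH° = (3/2)·(-39.9) + (3/2)·(-26.8) + (-3/2)·(+8.9) = -113.4 kcal/mol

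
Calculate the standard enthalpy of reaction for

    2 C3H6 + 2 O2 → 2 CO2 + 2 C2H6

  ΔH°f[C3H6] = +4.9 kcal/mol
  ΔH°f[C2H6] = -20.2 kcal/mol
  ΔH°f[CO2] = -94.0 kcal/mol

ΔH°rxn = Σ nΔHf°(products) − Σ nΔHf°(reactants).
Products: 2·(-94.0) + 2·(-20.2) = -228.4
Reactants: 2·(+4.9) + 2·(+0.0) = +9.8
ΔH°rxn = (-228.4) − (+9.8) = -238.2 kcal/mol

ΔH°rxn = -238.2 kcal/mol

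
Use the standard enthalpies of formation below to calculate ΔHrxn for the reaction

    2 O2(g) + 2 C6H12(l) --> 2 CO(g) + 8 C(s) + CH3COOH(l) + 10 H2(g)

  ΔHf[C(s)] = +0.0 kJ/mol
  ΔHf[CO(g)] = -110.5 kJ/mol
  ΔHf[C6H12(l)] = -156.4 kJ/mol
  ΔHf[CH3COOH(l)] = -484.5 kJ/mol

Products: 2·(-110.5) + 8·(+0.0) + 1·(-484.5) + 10·(+0.0) = -705.5
Reactants: 2·(+0.0) + 2·(-156.4) = -312.8
ΔHrxn = (-705.5) − (-312.8) = -392.7 kJ/mol

ΔHrxn = -392.7 kJ/mol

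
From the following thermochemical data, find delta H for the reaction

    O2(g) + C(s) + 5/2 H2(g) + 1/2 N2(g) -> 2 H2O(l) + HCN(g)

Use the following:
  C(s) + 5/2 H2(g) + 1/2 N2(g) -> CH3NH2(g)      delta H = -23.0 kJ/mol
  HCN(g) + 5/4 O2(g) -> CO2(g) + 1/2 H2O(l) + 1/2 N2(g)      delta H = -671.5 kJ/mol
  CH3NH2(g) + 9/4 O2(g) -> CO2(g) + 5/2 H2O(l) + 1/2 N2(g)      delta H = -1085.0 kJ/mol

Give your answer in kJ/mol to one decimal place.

delta H = -436.5 kJ/mol

equation 1 as written: -23.0 kJ/mol
equation 2 reversed: +671.5 kJ/mol
equation 3 as written: -1085.0 kJ/mol
Summing the manipulated equations, delta H = (1)·(-23.0) + (-1)·(-671.5) + (1)·(-1085.0) = -436.5 kJ/mol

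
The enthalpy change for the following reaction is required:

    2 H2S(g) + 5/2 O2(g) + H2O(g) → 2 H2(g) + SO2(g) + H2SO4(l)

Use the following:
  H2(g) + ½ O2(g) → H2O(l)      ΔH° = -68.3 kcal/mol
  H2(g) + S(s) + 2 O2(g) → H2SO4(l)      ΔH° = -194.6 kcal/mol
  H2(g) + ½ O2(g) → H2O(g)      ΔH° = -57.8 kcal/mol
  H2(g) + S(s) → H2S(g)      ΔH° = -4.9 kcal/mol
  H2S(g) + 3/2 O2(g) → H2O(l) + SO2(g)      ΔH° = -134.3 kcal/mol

equation 1 reversed: +68.3 kcal/mol
equation 2 as written (H2SO4(l) already on the product side): -194.6 kcal/mol
equation 3 reversed (H2O(g) must end up as a reactant): +57.8 kcal/mol
equation 4 reversed: +4.9 kcal/mol
equation 5 as written (SO2(g) already on the product side): -134.3 kcal/mol
By Hess's law, ΔH° = (+68.3) + (-194.6) + (+57.8) + (+4.9) + (-134.3) = -197.9 kcal/mol

ΔH° = -197.9 kcal/mol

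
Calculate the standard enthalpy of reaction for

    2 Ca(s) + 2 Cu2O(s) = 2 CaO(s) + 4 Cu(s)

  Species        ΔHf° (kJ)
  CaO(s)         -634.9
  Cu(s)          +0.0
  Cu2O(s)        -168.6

ΔH_rxn = -932.6 kJ

ΔH°rxn = Σ nΔHf°(products) − Σ nΔHf°(reactants).
Products: 2·(-634.9) + 4·(+0.0) = -1269.8
Reactants: 2·(+0.0) + 2·(-168.6) = -337.2
ΔH_rxn = (-1269.8) − (-337.2) = -932.6 kJ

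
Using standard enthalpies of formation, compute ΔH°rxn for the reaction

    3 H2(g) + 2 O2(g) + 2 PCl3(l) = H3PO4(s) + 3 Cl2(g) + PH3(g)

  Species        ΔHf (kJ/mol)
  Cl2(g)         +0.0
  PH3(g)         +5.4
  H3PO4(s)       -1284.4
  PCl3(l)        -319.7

ΔH°rxn = -639.6 kJ/mol

ΔH°rxn = Σ nΔHf°(products) − Σ nΔHf°(reactants).
Products: 1·(-1284.4) + 3·(+0.0) + 1·(+5.4) = -1279.0
Reactants: 3·(+0.0) + 2·(+0.0) + 2·(-319.7) = -639.4
ΔH°rxn = (-1279.0) − (-639.4) = -639.6 kJ/mol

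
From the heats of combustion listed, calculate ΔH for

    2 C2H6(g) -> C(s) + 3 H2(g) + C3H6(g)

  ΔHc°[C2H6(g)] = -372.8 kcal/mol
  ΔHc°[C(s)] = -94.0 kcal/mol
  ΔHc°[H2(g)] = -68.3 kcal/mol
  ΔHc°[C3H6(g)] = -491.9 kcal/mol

ΔH = 45.2 kcal/mol

Using ΔH = Σ nΔHc°(reactants) − Σ nΔHc°(products):
= [2·(-372.8)] − [1·(-94.0) + 3·(-68.3) + 1·(-491.9)]
= 45.2 kcal/mol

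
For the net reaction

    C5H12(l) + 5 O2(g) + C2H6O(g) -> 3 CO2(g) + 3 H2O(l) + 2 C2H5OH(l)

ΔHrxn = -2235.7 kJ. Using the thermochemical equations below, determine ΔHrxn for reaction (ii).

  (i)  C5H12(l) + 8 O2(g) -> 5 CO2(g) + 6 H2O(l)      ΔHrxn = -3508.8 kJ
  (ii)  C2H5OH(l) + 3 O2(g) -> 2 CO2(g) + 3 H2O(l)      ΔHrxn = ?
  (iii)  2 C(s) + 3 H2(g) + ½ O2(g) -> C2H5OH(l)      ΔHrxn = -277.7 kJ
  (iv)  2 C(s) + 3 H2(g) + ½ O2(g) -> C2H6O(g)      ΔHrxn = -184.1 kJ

(i) as written: -3508.8 kJ
(ii) reversed: contributes −x
(iii) as written: -277.7 kJ
(iv) reversed: +184.1 kJ
-2235.7 = (-3508.8) + (-277.7) + (+184.1) − x
x = (-2235.7 − (-3602.4)) / (-1) = -1366.7 kJ

ΔHrxn = -1366.7 kJ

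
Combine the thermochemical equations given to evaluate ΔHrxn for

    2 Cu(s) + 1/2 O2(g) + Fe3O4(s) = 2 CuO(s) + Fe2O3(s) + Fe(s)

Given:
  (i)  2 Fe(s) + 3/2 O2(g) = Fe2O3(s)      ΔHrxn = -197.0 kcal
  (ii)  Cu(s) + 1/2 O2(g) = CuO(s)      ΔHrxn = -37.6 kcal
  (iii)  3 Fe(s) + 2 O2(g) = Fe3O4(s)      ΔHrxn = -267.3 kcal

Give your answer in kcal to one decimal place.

ΔHrxn = -4.9 kcal

(i) as written: -197.0 kcal
(ii) × 2: (2)·(-37.6) = -75.2 kcal
(iii) reversed: +267.3 kcal
Since enthalpy is a state function, ΔHrxn = (1)·(-197.0) + (2)·(-37.6) + (-1)·(-267.3) = -4.9 kcal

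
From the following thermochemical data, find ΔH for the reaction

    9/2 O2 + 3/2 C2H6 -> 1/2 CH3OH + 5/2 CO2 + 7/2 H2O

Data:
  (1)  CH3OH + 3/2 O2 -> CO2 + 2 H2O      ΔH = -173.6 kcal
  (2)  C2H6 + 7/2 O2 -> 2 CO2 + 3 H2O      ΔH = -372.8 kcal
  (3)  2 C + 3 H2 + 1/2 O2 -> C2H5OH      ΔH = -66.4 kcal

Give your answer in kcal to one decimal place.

ΔH = -472.4 kcal

(1) reversed and × 1/2: (-1/2)·(-173.6) = +86.8 kcal
(2) × 3/2: (3/2)·(-372.8) = -559.2 kcal
(3): not needed.
Summing the manipulated equations, ΔH = (-1/2)·(-173.6) + (3/2)·(-372.8) = -472.4 kcal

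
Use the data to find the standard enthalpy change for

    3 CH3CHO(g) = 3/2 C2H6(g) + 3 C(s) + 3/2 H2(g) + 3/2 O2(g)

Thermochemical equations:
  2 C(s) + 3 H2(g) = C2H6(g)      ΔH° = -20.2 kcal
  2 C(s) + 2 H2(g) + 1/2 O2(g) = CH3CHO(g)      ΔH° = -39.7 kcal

equation 1 × 3/2: (3/2)·(-20.2) = -30.3 kcal
equation 2 reversed and × 3: (-3)·(-39.7) = +119.1 kcal
ΔH° = (3/2)·(-20.2) + (-3)·(-39.7) = 88.8 kcal

ΔH° = 88.8 kcal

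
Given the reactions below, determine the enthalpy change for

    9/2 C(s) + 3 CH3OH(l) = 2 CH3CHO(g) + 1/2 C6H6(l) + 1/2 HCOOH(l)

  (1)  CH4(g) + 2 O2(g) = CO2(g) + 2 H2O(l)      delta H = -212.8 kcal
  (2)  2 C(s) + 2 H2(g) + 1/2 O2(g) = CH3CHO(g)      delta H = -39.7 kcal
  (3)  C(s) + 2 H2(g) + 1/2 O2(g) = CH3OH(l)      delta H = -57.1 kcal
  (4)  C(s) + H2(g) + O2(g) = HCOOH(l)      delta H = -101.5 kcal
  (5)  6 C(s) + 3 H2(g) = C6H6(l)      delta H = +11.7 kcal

delta H = 47.0 kcal

(1): not needed.
(2) × 2: (2)·(-39.7) = -79.4 kcal
(3) reversed and × 3: (-3)·(-57.1) = +171.3 kcal
(4) × 1/2: (1/2)·(-101.5) = -50.75 kcal
(5) × 1/2: (1/2)·(+11.7) = +5.85 kcal
Since enthalpy is a state function, delta H = (2)·(-39.7) + (-3)·(-57.1) + (1/2)·(-101.5) + (1/2)·(+11.7) = 47.0 kcal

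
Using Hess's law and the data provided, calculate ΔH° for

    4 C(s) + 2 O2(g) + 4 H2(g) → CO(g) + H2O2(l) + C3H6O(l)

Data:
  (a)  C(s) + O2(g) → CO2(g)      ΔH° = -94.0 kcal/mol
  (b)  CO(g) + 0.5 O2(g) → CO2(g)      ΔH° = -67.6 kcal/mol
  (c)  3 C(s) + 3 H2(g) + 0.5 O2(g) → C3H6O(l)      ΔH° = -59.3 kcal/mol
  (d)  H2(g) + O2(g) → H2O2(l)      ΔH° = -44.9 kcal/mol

ΔH° = -130.6 kcal/mol

(a) as written: -94.0 kcal/mol
(b) reversed: +67.6 kcal/mol
(c) as written: -59.3 kcal/mol
(d) as written: -44.9 kcal/mol
ΔH° = (1)·(-94.0) + (-1)·(-67.6) + (1)·(-59.3) + (1)·(-44.9) = -130.6 kcal/mol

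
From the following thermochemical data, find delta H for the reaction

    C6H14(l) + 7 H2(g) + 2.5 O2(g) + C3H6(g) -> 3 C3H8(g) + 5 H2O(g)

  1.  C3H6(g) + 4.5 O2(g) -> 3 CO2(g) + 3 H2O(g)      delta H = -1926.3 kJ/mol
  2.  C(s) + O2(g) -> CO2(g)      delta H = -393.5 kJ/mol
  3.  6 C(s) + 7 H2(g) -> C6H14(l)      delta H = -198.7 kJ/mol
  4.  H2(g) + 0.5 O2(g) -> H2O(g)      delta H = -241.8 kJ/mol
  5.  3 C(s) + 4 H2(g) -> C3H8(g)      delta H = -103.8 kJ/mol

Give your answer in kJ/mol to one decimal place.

delta H = -1342.1 kJ/mol

eq. 1 as written: -1926.3 kJ/mol
eq. 2 reversed and × 3: (-3)·(-393.5) = +1180.5 kJ/mol
eq. 3 reversed: +198.7 kJ/mol
eq. 4 × 2: (2)·(-241.8) = -483.6 kJ/mol
eq. 5 × 3: (3)·(-103.8) = -311.4 kJ/mol
Combining the equations, delta H = (1)·(-1926.3) + (-3)·(-393.5) + (-1)·(-198.7) + (2)·(-241.8) + (3)·(-103.8) = -1342.1 kJ/mol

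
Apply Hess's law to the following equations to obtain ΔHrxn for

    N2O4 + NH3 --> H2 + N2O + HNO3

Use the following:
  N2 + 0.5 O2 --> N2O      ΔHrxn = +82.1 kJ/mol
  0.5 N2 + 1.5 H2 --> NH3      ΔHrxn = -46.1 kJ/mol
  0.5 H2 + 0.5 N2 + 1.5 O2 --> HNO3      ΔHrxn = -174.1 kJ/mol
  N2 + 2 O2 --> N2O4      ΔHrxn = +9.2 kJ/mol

equation 1 as written (N2O already on the product side): +82.1 kJ/mol
equation 2 reversed (reverse to put NH3 on the reactant side): +46.1 kJ/mol
equation 3 as written (HNO3 already on the product side): -174.1 kJ/mol
equation 4 reversed (N2O4 must end up as a reactant): -9.2 kJ/mol
By Hess's law, ΔHrxn = (+82.1) + (+46.1) + (-174.1) + (-9.2) = -55.1 kJ/mol

ΔHrxn = -55.1 kJ/mol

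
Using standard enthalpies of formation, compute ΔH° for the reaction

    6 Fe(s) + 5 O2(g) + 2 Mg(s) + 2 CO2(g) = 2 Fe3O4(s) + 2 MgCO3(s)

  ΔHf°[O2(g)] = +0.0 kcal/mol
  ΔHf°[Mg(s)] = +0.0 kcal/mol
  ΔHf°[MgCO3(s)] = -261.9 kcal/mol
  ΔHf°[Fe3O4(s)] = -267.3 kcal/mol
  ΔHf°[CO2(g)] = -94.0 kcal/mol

ΔH° = -870.4 kcal/mol

ΔH°rxn = Σ nΔHf°(products) − Σ nΔHf°(reactants).
Products: 2·(-267.3) + 2·(-261.9) = -1058.4
Reactants: 6·(+0.0) + 5·(+0.0) + 2·(+0.0) + 2·(-94.0) = -188.0
ΔH° = (-1058.4) − (-188.0) = -870.4 kcal/mol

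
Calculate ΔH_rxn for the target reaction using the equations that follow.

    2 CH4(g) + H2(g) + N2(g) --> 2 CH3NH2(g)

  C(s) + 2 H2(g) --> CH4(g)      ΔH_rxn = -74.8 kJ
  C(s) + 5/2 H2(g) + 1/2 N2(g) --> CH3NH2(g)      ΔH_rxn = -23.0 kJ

ΔH_rxn = 103.6 kJ

equation 1 reversed and × 2: (-2)·(-74.8) = +149.6 kJ
equation 2 × 2: (2)·(-23.0) = -46.0 kJ
Combining the equations, ΔH_rxn = (-2)·(-74.8) + (2)·(-23.0) = 103.6 kJ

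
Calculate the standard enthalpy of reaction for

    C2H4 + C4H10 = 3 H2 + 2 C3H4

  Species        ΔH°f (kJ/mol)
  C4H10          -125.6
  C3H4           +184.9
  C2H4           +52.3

ΔH°rxn = Σ nΔHf°(products) − Σ nΔHf°(reactants).
Products: 3·(+0.0) + 2·(+184.9) = +369.8
Reactants: 1·(+52.3) + 1·(-125.6) = -73.3
ΔHrxn = (+369.8) − (-73.3) = 443.1 kJ/mol

ΔHrxn = 443.1 kJ/mol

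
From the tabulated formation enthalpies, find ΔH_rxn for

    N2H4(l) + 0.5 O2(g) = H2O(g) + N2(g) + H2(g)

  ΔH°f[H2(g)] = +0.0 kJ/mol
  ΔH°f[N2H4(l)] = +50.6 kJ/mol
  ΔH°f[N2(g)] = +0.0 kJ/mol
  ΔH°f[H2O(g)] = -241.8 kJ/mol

Products: 1·(-241.8) + 1·(+0.0) + 1·(+0.0) = -241.8
Reactants: 1·(+50.6) + 1/2·(+0.0) = +50.6
ΔH_rxn = (-241.8) − (+50.6) = -292.4 kJ/mol

ΔH_rxn = -292.4 kJ/mol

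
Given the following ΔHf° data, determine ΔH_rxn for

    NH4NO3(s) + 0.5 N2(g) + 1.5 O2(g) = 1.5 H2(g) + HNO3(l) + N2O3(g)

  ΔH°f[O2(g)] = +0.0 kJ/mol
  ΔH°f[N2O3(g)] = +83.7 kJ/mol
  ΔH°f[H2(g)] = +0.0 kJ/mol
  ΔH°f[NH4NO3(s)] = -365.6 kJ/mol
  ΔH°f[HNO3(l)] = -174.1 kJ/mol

ΔH_rxn = 275.2 kJ/mol

Products: 3/2·(+0.0) + 1·(-174.1) + 1·(+83.7) = -90.4
Reactants: 1·(-365.6) + 1/2·(+0.0) + 3/2·(+0.0) = -365.6
ΔH_rxn = (-90.4) − (-365.6) = 275.2 kJ/mol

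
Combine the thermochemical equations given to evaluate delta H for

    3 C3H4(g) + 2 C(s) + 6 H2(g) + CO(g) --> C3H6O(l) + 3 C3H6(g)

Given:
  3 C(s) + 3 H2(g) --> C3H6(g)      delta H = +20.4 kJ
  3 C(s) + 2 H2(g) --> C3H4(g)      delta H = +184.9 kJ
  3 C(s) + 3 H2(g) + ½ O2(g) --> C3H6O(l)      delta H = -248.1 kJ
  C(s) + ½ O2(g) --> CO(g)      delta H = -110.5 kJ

equation 1 × 3: (3)·(+20.4) = +61.2 kJ
equation 2 reversed and × 3: (-3)·(+184.9) = -554.7 kJ
equation 3 as written: -248.1 kJ
equation 4 reversed: +110.5 kJ
By Hess's law, delta H = (3)·(+20.4) + (-3)·(+184.9) + (1)·(-248.1) + (-1)·(-110.5) = -631.1 kJ

delta H = -631.1 kJ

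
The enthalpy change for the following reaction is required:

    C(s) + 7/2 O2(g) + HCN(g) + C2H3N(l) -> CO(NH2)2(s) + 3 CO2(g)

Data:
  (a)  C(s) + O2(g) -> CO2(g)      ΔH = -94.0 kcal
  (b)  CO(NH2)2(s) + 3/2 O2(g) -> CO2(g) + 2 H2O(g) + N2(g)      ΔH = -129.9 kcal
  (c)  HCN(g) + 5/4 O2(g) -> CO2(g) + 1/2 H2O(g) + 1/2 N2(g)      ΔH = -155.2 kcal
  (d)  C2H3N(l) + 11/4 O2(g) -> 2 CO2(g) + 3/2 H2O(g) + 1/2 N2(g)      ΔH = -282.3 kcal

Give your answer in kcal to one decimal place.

ΔH = -401.6 kcal

(a) as written: -94.0 kcal
(b) reversed: +129.9 kcal
(c) as written: -155.2 kcal
(d) as written: -282.3 kcal
Since enthalpy is a state function, ΔH = (1)·(-94.0) + (-1)·(-129.9) + (1)·(-155.2) + (1)·(-282.3) = -401.6 kcal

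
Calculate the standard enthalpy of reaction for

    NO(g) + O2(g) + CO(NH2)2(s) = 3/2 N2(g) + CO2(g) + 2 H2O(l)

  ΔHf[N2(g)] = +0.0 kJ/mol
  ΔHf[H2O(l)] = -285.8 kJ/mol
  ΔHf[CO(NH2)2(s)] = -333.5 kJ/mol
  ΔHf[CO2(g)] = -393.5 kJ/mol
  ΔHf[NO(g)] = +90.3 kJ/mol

ΔH°rxn = Σ nΔHf°(products) − Σ nΔHf°(reactants).
Products: 3/2·(+0.0) + 1·(-393.5) + 2·(-285.8) = -965.1
Reactants: 1·(+90.3) + 1·(+0.0) + 1·(-333.5) = -243.2
ΔH°rxn = (-965.1) − (-243.2) = -721.9 kJ/mol

ΔH°rxn = -721.9 kJ/mol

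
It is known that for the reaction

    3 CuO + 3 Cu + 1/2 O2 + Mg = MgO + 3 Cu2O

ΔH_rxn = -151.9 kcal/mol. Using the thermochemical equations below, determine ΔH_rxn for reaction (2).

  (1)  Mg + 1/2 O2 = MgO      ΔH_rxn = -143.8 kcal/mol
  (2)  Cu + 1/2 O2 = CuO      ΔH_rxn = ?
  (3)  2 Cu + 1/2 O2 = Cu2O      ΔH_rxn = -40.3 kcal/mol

ΔH_rxn = -37.6 kcal/mol

(1) as written: -143.8 kcal/mol
(2) reversed and × 3: contributes −3·x
(3) × 3: (3)·(-40.3) = -120.9 kcal/mol
-151.9 = (-143.8) + (-120.9) − 3·x
x = (-151.9 − (-264.7)) / (-3) = -37.6 kcal/mol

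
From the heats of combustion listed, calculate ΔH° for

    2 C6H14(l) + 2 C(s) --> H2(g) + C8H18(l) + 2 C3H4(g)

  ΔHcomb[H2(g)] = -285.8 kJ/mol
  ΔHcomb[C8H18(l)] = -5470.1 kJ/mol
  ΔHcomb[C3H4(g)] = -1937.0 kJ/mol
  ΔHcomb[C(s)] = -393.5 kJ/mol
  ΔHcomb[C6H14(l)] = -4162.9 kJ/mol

ΔH° = 517.1 kJ/mol

Using ΔH = Σ nΔHc°(reactants) − Σ nΔHc°(products):
= [2·(-4162.9) + 2·(-393.5)] − [1·(-285.8) + 1·(-5470.1) + 2·(-1937.0)]
= 517.1 kJ/mol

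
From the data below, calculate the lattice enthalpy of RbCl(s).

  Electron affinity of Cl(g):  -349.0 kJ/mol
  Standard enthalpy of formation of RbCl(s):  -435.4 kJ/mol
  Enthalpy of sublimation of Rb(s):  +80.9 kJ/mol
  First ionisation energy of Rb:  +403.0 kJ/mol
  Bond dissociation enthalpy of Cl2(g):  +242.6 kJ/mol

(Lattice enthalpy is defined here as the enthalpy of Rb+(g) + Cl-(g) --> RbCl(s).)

U = -691.6 kJ/mol

ΔHf° = 1·ΔHsub + 1·(ΣIE) + 1/2·D(Cl2) + 1·EA + U
-435.4 = 1·(+80.9) + 1·(+403.0) + 1/2·(+242.6) + 1·(-349.0) + U
U = -435.4 − (+256.2) = -691.6 kJ/mol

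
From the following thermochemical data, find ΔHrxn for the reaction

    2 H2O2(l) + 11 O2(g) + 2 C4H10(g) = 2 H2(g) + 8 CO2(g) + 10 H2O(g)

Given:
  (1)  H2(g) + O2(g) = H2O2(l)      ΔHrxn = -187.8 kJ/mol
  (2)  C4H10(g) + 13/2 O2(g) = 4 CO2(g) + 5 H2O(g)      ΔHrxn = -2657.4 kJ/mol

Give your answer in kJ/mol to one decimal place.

ΔHrxn = -4939.2 kJ/mol

(1) reversed and × 2: (-2)·(-187.8) = +375.6 kJ/mol
(2) × 2: (2)·(-2657.4) = -5314.8 kJ/mol
Summing the manipulated equations, ΔHrxn = (+375.6) + (-5314.8) = -4939.2 kJ/mol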